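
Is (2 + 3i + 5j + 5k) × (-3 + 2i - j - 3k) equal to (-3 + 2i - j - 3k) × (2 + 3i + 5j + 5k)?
No: pq = 8 - 15i + 2j - 34k ≠ 8 + 5i - 36j - 8k = qp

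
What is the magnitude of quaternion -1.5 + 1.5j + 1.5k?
2.598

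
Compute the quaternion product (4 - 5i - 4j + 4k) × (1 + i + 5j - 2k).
37 - 13i + 10j - 25k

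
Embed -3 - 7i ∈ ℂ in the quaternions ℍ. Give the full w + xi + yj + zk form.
-3 - 7i + 0j + 0k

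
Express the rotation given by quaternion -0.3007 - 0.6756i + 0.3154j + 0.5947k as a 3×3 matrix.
[[0.0937, -0.0685, -0.9932], [-0.7838, -0.6202, -0.0312], [-0.6139, 0.7814, -0.1118]]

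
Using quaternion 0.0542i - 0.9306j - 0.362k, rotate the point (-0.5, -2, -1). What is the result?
(0.738, -2.087, -0.59)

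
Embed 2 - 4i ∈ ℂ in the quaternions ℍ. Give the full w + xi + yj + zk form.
2 - 4i + 0j + 0k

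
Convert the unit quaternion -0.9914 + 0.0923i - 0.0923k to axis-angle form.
axis = (√2/2, 0, -√2/2), θ = 345°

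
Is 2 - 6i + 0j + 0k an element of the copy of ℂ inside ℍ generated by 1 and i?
Yes. The quaternion 2 - 6i has j- and k-coefficients y = z = 0, so it lies in the complex subalgebra spanned by 1 and i.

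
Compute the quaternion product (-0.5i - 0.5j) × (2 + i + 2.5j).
1.75 - i - j - 0.75k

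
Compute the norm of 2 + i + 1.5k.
2.693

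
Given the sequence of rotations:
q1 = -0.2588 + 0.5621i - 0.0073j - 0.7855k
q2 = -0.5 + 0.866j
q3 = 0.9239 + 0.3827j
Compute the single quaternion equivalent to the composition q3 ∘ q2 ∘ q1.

q2 · q1 = 0.1357 - 0.9613i - 0.2205j - 0.094k
q3 · q2 · q1 = 0.2098 - 0.9241i - 0.1518j + 0.281k
0.2098 - 0.9241i - 0.1518j + 0.281k


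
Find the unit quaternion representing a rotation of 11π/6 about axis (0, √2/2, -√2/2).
-0.9659 + 0.183j - 0.183k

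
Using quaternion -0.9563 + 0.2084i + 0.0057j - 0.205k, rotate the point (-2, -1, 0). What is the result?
(-1.442, -1.618, 0.55)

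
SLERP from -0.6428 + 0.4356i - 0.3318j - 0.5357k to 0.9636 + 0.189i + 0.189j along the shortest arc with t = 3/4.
-0.9564 - 0.0263i - 0.2467j - 0.1539k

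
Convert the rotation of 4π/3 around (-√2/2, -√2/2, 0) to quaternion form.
-0.5 - 0.6124i - 0.6124j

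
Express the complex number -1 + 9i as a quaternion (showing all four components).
-1 + 9i + 0j + 0k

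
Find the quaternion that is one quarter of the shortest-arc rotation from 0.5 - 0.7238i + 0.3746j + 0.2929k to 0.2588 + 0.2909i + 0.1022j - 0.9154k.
0.3411 - 0.7099i + 0.2853j + 0.5462k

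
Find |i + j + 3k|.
√11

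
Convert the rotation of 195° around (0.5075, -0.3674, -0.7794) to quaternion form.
-0.1305 + 0.5032i - 0.3643j - 0.7727k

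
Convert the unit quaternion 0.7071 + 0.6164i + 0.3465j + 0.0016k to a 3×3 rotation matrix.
[[0.7599, 0.4249, 0.492], [0.4294, 0.2401, -0.8706], [-0.488, 0.8728, 0]]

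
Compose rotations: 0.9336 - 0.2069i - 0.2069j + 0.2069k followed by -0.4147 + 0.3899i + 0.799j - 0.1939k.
-0.1011 + 0.575i + 0.7912j - 0.1822k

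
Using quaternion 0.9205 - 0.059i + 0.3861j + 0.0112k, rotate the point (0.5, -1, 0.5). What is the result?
(0.772, -0.947, 0.091)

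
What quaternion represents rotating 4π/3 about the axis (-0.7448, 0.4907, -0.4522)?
-0.5 - 0.645i + 0.425j - 0.3916k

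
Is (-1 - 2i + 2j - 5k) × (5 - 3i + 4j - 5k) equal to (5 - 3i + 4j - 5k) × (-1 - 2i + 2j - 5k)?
No: pq = -44 + 3i + 11j - 22k ≠ -44 - 17i + j - 18k = qp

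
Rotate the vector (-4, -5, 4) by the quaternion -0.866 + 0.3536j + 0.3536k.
(-7.511, -0.3, -0.7)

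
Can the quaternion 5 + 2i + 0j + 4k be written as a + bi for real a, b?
No. The quaternion 5 + 2i + 4k has j-coefficient y = 0 and k-coefficient z = 4, not both zero, so it does not lie in the complex subalgebra spanned by 1 and i.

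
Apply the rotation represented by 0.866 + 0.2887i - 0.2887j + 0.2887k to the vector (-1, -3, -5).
(3, 1, -5)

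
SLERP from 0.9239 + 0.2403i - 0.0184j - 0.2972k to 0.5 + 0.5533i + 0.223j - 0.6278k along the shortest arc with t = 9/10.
0.5567 + 0.5315i + 0.2018j - 0.6057k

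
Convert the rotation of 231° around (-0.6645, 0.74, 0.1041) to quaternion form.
-0.4305 - 0.5998i + 0.6679j + 0.094k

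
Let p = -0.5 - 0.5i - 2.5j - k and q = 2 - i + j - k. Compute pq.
3i - 5j - 4.5k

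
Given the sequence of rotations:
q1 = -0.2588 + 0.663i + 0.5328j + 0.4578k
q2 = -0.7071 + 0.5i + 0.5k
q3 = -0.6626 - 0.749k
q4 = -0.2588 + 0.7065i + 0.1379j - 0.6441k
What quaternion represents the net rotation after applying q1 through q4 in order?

q2 · q1 = -0.3774 - 0.8646i - 0.2741j - 0.1867k
q3 · q2 · q1 = 0.1102 + 0.3676i + 0.8292j + 0.4064k
q4 · q3 · q2 · q1 = -0.1408 + 0.5729i - 0.7233j + 0.359k
-0.1408 + 0.5729i - 0.7233j + 0.359k


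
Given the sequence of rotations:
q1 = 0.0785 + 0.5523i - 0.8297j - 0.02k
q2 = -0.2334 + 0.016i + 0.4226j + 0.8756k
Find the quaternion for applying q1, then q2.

q2 · q1 = 0.341 + 0.5904i + 0.7107j - 0.1733k
0.341 + 0.5904i + 0.7107j - 0.1733k


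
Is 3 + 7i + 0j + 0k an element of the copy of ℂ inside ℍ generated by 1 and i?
Yes. The quaternion 3 + 7i has j- and k-coefficients y = z = 0, so it lies in the complex subalgebra spanned by 1 and i.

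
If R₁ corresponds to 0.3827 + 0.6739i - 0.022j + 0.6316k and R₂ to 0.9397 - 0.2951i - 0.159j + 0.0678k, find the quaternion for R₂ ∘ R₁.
0.5122 + 0.4214i + 0.1506j + 0.7331k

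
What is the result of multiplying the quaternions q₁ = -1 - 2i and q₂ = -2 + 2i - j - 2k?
6 + 2i - 3j + 4k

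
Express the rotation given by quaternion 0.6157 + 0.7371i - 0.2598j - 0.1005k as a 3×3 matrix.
[[0.8448, -0.2592, -0.4681], [-0.5068, -0.1068, -0.8554], [0.1718, 0.9599, -0.2216]]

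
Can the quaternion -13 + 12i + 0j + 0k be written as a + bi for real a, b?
Yes. The quaternion -13 + 12i has j- and k-coefficients y = z = 0, so it lies in the complex subalgebra spanned by 1 and i.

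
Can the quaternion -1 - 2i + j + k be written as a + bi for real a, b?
No. The quaternion -1 - 2i + j + k has j-coefficient y = 1 and k-coefficient z = 1, not both zero, so it does not lie in the complex subalgebra spanned by 1 and i.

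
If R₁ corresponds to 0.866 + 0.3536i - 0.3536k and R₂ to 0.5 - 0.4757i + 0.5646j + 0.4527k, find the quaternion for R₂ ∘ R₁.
0.7613 - 0.4348i + 0.4808j + 0.0156k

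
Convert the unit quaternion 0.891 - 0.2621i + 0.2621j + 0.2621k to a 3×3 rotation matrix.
[[0.7252, -0.6045, 0.3297], [0.3297, 0.7252, 0.6045], [-0.6045, -0.3297, 0.7252]]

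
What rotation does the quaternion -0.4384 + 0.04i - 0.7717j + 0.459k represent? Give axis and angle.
axis = (0.0445, -0.8586, 0.5107), θ = 232°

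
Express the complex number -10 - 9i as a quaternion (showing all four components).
-10 - 9i + 0j + 0k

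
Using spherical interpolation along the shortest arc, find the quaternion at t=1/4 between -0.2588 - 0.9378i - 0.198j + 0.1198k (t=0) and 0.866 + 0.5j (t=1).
-0.499 - 0.7952i - 0.3293j + 0.1016k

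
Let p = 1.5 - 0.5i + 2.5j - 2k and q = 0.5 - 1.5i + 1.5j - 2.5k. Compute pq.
-8.75 - 5.75i + 5.25j - 1.75k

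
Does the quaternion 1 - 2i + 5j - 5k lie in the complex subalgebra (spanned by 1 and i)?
No. The quaternion 1 - 2i + 5j - 5k has j-coefficient y = 5 and k-coefficient z = -5, not both zero, so it does not lie in the complex subalgebra spanned by 1 and i.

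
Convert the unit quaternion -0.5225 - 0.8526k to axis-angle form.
axis = (0, 0, -1), θ = 243°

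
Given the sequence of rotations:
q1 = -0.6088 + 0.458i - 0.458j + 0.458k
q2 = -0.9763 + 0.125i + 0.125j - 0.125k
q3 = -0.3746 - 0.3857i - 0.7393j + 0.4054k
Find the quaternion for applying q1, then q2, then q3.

q2 · q1 = 0.6516 - 0.5232i + 0.2565j - 0.4855k
q3 · q2 · q1 = -0.0594 + 0.1996i - 0.9772j - 0.0397k
-0.0594 + 0.1996i - 0.9772j - 0.0397k


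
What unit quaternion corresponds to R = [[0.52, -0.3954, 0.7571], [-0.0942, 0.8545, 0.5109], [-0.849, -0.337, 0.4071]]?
0.8339 - 0.2542i + 0.4815j + 0.0903k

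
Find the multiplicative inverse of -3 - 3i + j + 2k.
-0.1304 + 0.1304i - 0.0435j - 0.087k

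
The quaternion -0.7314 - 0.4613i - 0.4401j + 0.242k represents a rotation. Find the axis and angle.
axis = (-0.6764, -0.6454, 0.3549), θ = 274°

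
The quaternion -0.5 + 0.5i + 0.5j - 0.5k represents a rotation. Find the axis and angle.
axis = (√3/3, √3/3, -√3/3), θ = 4π/3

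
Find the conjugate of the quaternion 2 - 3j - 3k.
2 + 3j + 3k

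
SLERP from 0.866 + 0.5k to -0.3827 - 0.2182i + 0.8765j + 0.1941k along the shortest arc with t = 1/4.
0.8788 + 0.0735i - 0.2952j + 0.3676k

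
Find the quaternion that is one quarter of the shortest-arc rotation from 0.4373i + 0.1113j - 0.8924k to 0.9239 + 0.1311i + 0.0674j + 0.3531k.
-0.3087 + 0.3334i + 0.0735j - 0.8878k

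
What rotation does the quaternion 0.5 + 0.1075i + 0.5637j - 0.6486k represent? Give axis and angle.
axis = (0.1241, 0.6509, -0.7489), θ = 2π/3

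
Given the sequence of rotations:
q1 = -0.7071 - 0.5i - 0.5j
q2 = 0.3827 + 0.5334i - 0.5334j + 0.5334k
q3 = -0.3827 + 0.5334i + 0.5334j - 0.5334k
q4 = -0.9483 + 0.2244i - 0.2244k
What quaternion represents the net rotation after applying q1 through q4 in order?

q2 · q1 = -0.2706 - 0.3018i - 0.0809j - 0.9106k
q3 · q2 · q1 = -0.178 - 0.5577i + 0.5333j + 0.6107k
q4 · q3 · q2 · q1 = 0.431 + 0.6086i - 0.5176j - 0.4195k
0.431 + 0.6086i - 0.5176j - 0.4195k


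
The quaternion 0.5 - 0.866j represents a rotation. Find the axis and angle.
axis = (0, -1, 0), θ = 2π/3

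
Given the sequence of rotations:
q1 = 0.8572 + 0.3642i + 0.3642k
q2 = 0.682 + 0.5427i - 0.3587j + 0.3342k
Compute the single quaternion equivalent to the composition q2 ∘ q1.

q2 · q1 = 0.2652 + 0.5829i - 0.3834j + 0.6655k
0.2652 + 0.5829i - 0.3834j + 0.6655k


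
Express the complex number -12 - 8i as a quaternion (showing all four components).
-12 - 8i + 0j + 0k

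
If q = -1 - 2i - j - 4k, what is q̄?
-1 + 2i + j + 4k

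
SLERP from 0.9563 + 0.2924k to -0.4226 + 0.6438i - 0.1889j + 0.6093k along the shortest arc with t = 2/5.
0.9301 - 0.3382i + 0.0992j - 0.1035k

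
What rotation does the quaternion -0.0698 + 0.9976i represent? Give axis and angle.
axis = (1, 0, 0), θ = 188°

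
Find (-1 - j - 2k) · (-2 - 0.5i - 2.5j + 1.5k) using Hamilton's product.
2.5 - 6i + 5.5j + 2k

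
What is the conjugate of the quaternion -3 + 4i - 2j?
-3 - 4i + 2j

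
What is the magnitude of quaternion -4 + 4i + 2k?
6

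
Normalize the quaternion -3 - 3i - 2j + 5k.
-0.4376 - 0.4376i - 0.2917j + 0.7293k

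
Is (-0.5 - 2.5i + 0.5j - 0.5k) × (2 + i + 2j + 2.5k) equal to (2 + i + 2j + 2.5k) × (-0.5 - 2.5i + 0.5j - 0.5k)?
No: pq = 1.75 - 3.25i + 5.75j - 7.75k ≠ 1.75 - 7.75i - 5.75j + 3.25k = qp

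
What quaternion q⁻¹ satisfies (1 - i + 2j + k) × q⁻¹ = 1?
0.1429 + 0.1429i - 0.2857j - 0.1429k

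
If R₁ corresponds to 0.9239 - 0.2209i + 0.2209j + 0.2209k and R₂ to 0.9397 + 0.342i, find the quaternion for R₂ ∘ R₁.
0.9437 + 0.1084i + 0.132j + 0.2831k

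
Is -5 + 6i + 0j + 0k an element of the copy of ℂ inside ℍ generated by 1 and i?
Yes. The quaternion -5 + 6i has j- and k-coefficients y = z = 0, so it lies in the complex subalgebra spanned by 1 and i.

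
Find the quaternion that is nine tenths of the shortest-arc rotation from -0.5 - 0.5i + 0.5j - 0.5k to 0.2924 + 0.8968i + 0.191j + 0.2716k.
-0.3271 - 0.8854i - 0.1194j - 0.3079k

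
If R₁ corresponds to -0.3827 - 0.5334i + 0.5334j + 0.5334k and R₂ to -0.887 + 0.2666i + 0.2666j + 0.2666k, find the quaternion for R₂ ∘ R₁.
0.1973 + 0.3711i - 0.8596j - 0.2907k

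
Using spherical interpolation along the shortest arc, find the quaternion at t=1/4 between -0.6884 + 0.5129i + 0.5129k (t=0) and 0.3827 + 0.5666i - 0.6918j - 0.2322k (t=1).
-0.7578 + 0.2555i + 0.251j + 0.5454k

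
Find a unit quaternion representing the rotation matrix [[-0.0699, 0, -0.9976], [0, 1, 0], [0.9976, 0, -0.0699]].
0.6819 - 0.7314j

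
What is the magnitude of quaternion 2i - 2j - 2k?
√12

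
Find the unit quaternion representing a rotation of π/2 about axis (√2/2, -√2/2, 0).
0.7071 + 0.5i - 0.5j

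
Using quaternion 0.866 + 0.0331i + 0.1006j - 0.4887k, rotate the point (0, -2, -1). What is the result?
(-1.848, -0.885, -0.896)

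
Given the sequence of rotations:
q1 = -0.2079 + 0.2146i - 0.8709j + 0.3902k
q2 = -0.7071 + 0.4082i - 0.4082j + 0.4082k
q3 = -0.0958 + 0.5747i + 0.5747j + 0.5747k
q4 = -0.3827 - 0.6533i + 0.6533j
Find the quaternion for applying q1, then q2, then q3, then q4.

q2 · q1 = -0.4554 - 0.0404i + 0.629j - 0.6287k
q3 · q2 · q1 = 0.0667 - 0.9806i + 0.0161j + 0.1832k
q4 · q3 · q2 · q1 = -0.6767 + 0.4514i + 0.1571j + 0.56k
-0.6767 + 0.4514i + 0.1571j + 0.56k


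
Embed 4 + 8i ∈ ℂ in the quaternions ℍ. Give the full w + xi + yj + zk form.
4 + 8i + 0j + 0k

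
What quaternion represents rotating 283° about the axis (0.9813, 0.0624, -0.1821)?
-0.7826 + 0.6109i + 0.0388j - 0.1134k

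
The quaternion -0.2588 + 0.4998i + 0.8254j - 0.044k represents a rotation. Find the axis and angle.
axis = (0.5174, 0.8545, -0.0456), θ = 7π/6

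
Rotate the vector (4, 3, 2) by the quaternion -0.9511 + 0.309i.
(4, 3.603, -0.145)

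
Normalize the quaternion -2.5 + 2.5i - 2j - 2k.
-0.5522 + 0.5522i - 0.4417j - 0.4417k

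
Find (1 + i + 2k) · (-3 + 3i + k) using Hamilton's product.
-8 + 5j - 5k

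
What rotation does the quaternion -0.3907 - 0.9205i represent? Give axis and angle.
axis = (-1, 0, 0), θ = 226°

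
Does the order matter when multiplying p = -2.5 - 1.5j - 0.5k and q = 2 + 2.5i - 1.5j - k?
Yes: pq = -7.75 - 5.5i - 0.5j + 5.25k ≠ -7.75 - 7i + 2j - 2.25k = qp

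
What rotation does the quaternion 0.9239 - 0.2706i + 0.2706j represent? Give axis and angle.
axis = (-√2/2, √2/2, 0), θ = π/4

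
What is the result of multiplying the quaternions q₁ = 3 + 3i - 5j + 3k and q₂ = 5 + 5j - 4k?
52 + 20i + 2j + 18k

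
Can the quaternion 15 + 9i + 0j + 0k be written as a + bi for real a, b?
Yes. The quaternion 15 + 9i has j- and k-coefficients y = z = 0, so it lies in the complex subalgebra spanned by 1 and i.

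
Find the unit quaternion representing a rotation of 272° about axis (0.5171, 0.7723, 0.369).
-0.7193 + 0.3592i + 0.5365j + 0.2563k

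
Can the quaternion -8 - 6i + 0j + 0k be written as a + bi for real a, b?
Yes. The quaternion -8 - 6i has j- and k-coefficients y = z = 0, so it lies in the complex subalgebra spanned by 1 and i.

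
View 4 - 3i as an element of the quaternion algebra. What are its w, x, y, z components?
4 - 3i + 0j + 0k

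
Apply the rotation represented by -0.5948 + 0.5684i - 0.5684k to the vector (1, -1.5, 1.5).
(0.399, 2.129, 0.899)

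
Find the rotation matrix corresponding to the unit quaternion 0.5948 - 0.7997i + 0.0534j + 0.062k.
[[0.9866, -0.1592, -0.0356], [-0.0117, -0.2867, 0.9579], [-0.1627, -0.9447, -0.2847]]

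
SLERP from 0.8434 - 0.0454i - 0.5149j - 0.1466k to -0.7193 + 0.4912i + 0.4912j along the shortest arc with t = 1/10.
0.8398 - 0.0923i - 0.5181j - 0.133k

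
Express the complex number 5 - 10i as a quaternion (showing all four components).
5 - 10i + 0j + 0k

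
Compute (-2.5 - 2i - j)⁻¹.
-0.2222 + 0.1778i + 0.0889j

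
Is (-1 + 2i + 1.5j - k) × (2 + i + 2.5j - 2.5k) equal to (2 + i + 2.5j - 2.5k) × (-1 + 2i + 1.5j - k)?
No: pq = -10.25 + 1.75i + 4.5j + 4k ≠ -10.25 + 4.25i - 3.5j - 3k = qp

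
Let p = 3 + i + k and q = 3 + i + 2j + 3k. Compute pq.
5 + 4i + 4j + 14k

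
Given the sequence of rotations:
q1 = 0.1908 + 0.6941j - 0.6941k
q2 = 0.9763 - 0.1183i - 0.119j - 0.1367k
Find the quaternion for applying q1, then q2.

q2 · q1 = 0.174 + 0.1549i + 0.5728j - 0.7858k
0.174 + 0.1549i + 0.5728j - 0.7858k


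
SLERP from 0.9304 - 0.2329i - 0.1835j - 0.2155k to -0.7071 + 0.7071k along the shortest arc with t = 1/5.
0.9131 - 0.1909i - 0.1504j - 0.3273k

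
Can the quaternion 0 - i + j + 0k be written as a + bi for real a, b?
No. The quaternion -i + j has j-coefficient y = 1 and k-coefficient z = 0, not both zero, so it does not lie in the complex subalgebra spanned by 1 and i.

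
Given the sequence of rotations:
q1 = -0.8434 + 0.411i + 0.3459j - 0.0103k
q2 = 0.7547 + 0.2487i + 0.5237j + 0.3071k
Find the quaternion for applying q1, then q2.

q2 · q1 = -0.9167 - 0.0112i - 0.0519j - 0.396k
-0.9167 - 0.0112i - 0.0519j - 0.396k


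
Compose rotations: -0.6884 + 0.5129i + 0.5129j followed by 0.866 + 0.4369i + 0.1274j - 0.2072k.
-0.8856 + 0.2497i + 0.2502j + 0.3014k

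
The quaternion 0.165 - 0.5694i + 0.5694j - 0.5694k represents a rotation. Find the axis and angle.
axis = (-√3/3, √3/3, -√3/3), θ = 161°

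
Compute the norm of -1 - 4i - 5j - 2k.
√46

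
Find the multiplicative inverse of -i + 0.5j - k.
0.4444i - 0.2222j + 0.4444k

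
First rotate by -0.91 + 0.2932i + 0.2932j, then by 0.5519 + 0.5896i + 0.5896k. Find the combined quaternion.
-0.6751 - 0.5476i + 0.3347j - 0.3637k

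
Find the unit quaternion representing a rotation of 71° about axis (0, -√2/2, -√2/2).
0.8141 - 0.4106j - 0.4106k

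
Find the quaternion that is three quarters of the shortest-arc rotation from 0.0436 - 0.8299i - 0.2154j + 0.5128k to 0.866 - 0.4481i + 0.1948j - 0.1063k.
0.7501 - 0.6499i + 0.0957j + 0.076k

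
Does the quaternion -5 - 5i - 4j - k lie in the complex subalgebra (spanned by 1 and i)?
No. The quaternion -5 - 5i - 4j - k has j-coefficient y = -4 and k-coefficient z = -1, not both zero, so it does not lie in the complex subalgebra spanned by 1 and i.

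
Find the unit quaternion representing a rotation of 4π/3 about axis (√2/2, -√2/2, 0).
-0.5 + 0.6124i - 0.6124j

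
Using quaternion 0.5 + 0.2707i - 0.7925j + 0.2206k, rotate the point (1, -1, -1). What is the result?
(0.969, -0.344, 1.394)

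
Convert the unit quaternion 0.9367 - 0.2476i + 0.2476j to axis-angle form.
axis = (-√2/2, √2/2, 0), θ = 41°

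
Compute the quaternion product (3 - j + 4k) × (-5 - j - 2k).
-8 + 6i + 2j - 26k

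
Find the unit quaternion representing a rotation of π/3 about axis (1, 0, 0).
0.866 + 0.5i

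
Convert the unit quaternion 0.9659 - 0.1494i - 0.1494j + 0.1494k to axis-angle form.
axis = (-√3/3, -√3/3, √3/3), θ = π/6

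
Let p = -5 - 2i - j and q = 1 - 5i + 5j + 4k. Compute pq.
-10 + 19i - 18j - 35k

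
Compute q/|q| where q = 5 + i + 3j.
0.8452 + 0.169i + 0.5071j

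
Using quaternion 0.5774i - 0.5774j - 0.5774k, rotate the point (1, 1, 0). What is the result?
(-1, -1, 0)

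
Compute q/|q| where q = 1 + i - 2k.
0.4082 + 0.4082i - 0.8165k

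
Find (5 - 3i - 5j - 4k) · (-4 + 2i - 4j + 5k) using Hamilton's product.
-14 - 19i + 7j + 63k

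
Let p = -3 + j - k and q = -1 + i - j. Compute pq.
4 - 4i + j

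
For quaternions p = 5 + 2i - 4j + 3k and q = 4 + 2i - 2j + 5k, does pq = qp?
No: pq = -7 + 4i - 30j + 41k ≠ -7 + 32i - 22j + 33k = qp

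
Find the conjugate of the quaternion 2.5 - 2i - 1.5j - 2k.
2.5 + 2i + 1.5j + 2k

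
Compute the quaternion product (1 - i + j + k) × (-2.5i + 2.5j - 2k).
-3 - 7i - 2j - 2k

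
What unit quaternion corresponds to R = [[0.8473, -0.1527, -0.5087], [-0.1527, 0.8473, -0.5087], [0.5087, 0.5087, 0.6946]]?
0.9205 + 0.2763i - 0.2763j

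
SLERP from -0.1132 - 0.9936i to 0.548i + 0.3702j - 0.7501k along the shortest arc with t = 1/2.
-0.0644 - 0.8771i - 0.2106j + 0.4268k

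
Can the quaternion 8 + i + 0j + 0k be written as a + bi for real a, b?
Yes. The quaternion 8 + i has j- and k-coefficients y = z = 0, so it lies in the complex subalgebra spanned by 1 and i.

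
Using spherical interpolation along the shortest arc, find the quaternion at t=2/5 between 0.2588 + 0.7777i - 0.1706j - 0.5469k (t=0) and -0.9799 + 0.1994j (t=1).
0.6885 + 0.5638i - 0.2256j - 0.3965k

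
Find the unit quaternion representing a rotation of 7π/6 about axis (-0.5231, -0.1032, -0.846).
-0.2588 - 0.5053i - 0.0997j - 0.8172k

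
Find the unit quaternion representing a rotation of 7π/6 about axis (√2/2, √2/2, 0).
-0.2588 + 0.683i + 0.683j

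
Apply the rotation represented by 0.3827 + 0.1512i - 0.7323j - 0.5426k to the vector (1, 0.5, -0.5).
(-0.202, -0.794, 0.911)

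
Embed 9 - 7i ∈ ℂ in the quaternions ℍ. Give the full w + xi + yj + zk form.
9 - 7i + 0j + 0k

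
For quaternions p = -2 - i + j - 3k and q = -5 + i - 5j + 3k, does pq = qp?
No: pq = 25 - 9i + 5j + 13k ≠ 25 + 15i + 5j + 5k = qp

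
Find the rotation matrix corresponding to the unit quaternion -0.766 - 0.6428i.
[[1, 0, 0], [0, 0.1736, -0.9848], [0, 0.9848, 0.1736]]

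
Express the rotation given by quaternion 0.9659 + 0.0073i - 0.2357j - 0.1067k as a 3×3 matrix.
[[0.8661, 0.2027, -0.4569], [-0.2096, 0.9771, 0.0362], [0.4538, 0.0644, 0.8888]]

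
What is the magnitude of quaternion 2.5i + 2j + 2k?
3.775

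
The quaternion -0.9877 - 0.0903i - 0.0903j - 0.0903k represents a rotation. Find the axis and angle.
axis = (-√3/3, -√3/3, -√3/3), θ = 342°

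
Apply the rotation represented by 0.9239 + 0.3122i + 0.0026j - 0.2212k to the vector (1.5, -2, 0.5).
(0.466, -2.314, -0.963)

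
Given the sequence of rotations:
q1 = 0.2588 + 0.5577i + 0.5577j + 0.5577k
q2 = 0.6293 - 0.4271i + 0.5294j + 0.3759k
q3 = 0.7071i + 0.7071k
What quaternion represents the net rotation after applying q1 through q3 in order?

q2 · q1 = -0.1038 + 0.326i + 0.9358j - 0.0852k
q3 · q2 · q1 = -0.1703 - 0.7351i + 0.2908j + 0.5883k
-0.1703 - 0.7351i + 0.2908j + 0.5883k


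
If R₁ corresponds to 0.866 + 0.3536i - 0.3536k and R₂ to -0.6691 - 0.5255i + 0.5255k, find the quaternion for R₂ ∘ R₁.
-0.2078 - 0.6917i + 0.6917k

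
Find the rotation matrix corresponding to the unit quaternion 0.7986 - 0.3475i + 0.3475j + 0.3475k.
[[0.517, -0.7965, 0.3135], [0.3135, 0.517, 0.7965], [-0.7965, -0.3135, 0.517]]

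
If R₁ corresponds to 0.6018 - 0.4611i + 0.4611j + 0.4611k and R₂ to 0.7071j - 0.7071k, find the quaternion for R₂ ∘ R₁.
0.6521i + 0.7516j - 0.0995k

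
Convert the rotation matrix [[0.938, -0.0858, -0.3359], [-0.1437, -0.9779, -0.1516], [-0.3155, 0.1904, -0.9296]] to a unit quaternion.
0.0872 + 0.9805i - 0.0585j - 0.1661k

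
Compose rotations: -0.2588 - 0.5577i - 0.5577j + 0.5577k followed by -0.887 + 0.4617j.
0.487 + 0.7522i + 0.3752j - 0.2372k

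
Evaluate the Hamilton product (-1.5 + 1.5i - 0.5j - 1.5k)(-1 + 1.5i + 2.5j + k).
2 - 0.5i - 7j + 4.5k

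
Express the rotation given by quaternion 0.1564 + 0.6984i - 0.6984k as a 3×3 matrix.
[[0.0245, 0.2185, -0.9755], [-0.2185, -0.9511, -0.2185], [-0.9755, 0.2185, 0.0245]]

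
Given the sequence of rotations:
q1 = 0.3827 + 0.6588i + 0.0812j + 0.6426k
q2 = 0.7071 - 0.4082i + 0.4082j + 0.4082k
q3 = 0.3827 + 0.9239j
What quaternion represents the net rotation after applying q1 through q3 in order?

q2 · q1 = 0.2441 + 0.5388i + 0.7449j + 0.3085k
q3 · q2 · q1 = -0.5948 + 0.4912i + 0.5106j - 0.3797k
-0.5948 + 0.4912i + 0.5106j - 0.3797k


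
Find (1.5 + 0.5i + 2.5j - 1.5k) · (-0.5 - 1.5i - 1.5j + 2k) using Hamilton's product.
6.75 + 0.25i - 2.25j + 6.75k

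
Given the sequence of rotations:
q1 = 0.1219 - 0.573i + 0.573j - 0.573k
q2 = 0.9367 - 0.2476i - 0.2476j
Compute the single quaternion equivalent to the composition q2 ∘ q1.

q2 · q1 = 0.1142 - 0.425i + 0.3647j - 0.8205k
0.1142 - 0.425i + 0.3647j - 0.8205k


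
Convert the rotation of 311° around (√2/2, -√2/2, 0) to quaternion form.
-0.91 + 0.2932i - 0.2932j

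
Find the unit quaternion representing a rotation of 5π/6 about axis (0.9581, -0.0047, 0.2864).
0.2588 + 0.9255i - 0.0045j + 0.2766k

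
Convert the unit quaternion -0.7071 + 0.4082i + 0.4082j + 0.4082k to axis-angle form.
axis = (√3/3, √3/3, √3/3), θ = 3π/2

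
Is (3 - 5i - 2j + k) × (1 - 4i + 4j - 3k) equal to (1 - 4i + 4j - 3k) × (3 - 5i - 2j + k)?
No: pq = -6 - 15i - 9j - 36k ≠ -6 - 19i + 29j + 20k = qp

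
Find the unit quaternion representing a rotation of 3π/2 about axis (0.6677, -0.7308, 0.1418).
-0.7071 + 0.4721i - 0.5168j + 0.1003k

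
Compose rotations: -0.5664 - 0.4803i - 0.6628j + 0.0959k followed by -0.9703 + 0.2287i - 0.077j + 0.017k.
0.6068 + 0.3404i + 0.6566j - 0.2912k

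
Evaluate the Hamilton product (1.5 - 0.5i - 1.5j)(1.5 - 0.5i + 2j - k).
5 + 0.25j - 3.25k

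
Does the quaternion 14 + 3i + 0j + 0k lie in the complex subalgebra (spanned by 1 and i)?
Yes. The quaternion 14 + 3i has j- and k-coefficients y = z = 0, so it lies in the complex subalgebra spanned by 1 and i.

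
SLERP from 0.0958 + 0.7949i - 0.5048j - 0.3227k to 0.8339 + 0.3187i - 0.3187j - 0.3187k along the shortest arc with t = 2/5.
0.4415 + 0.6697i - 0.4781j - 0.3578k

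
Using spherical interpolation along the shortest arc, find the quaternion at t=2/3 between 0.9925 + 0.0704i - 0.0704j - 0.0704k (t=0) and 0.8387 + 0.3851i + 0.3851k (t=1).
0.926 + 0.2899i - 0.0247j + 0.2405k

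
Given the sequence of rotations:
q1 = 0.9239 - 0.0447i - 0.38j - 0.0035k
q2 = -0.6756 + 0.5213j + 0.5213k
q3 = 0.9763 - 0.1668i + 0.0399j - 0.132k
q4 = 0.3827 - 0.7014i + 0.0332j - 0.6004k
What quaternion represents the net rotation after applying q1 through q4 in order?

q2 · q1 = -0.4243 + 0.2265i + 0.7151j + 0.5073k
q3 · q2 · q1 = -0.338 + 0.4065i + 0.7359j + 0.423k
q4 · q3 · q2 · q1 = 0.3853 + 0.8485i + 0.323j - 0.1648k
0.3853 + 0.8485i + 0.323j - 0.1648k


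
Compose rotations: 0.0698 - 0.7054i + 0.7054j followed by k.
-0.7054i - 0.7054j + 0.0698k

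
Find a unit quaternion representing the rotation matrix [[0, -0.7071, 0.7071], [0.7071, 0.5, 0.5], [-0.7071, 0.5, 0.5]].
0.7071 + 0.5j + 0.5k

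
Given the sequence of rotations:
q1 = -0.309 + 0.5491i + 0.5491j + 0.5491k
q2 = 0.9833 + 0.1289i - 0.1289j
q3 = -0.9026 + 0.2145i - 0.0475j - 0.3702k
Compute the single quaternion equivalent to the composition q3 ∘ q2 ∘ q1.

q2 · q1 = -0.3038 + 0.4293i + 0.509j + 0.6815k
q3 · q2 · q1 = 0.4586 - 0.2966i - 0.7501j - 0.3731k
0.4586 - 0.2966i - 0.7501j - 0.3731k


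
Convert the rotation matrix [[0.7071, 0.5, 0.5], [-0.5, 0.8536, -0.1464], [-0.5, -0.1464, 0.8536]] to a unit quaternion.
0.9239 + 0.2706j - 0.2706k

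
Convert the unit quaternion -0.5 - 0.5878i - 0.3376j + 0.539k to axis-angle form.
axis = (-0.6787, -0.3898, 0.6224), θ = 4π/3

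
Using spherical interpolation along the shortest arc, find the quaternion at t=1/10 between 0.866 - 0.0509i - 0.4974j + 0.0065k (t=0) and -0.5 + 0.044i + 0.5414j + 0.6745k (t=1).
0.8514 - 0.0517i - 0.5173j - 0.0691k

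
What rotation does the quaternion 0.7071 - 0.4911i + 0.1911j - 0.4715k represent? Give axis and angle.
axis = (-0.6945, 0.2703, -0.6668), θ = π/2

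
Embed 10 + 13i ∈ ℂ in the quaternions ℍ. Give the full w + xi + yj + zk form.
10 + 13i + 0j + 0k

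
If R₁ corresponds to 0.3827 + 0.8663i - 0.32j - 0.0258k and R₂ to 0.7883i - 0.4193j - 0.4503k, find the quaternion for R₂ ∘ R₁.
-0.8287 + 0.1684i - 0.5302j - 0.0613k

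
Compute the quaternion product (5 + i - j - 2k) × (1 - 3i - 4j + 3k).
10 - 25i - 18j + 6k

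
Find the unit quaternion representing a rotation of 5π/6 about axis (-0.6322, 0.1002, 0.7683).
0.2588 - 0.6107i + 0.0968j + 0.7421k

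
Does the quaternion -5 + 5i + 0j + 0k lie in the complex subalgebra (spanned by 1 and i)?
Yes. The quaternion -5 + 5i has j- and k-coefficients y = z = 0, so it lies in the complex subalgebra spanned by 1 and i.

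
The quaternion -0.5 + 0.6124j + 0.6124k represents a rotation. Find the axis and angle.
axis = (0, √2/2, √2/2), θ = 4π/3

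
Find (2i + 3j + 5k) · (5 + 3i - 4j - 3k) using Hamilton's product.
21 + 21i + 36j + 8k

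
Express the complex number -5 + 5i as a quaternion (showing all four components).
-5 + 5i + 0j + 0k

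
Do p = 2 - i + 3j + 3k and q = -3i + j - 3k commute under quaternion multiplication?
No: pq = 3 - 18i - 10j + 2k ≠ 3 + 6i + 14j - 14k = qp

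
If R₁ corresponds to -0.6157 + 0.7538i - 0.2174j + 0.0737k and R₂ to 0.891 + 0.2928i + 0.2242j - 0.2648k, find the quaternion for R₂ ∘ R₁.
-0.701 + 0.4503i - 0.5529j - 0.004k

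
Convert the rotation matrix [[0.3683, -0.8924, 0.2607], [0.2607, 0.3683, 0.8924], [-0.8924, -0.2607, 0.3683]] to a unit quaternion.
0.7254 - 0.3974i + 0.3974j + 0.3974k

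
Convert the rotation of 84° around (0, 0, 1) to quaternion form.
0.7431 + 0.6691k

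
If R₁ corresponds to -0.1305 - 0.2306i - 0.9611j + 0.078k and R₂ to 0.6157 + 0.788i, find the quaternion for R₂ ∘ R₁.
0.1014 - 0.2448i - 0.6532j - 0.7093k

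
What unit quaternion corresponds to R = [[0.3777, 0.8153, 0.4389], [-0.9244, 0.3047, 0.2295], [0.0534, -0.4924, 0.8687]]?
0.7986 - 0.226i + 0.1207j - 0.5446k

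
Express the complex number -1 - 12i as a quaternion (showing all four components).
-1 - 12i + 0j + 0k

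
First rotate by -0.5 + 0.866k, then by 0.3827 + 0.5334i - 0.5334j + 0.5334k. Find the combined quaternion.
-0.6533 - 0.7286i - 0.1952j + 0.0647k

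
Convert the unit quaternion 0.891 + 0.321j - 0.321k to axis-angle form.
axis = (0, √2/2, -√2/2), θ = 54°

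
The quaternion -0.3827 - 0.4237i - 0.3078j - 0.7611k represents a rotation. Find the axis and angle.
axis = (-0.4586, -0.3332, -0.8238), θ = 5π/4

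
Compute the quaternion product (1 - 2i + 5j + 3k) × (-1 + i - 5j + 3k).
17 + 33i - j + 5k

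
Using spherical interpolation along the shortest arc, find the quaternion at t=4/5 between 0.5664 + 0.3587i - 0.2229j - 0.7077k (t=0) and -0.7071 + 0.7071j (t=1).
0.7339 + 0.0841i - 0.6533j - 0.1659k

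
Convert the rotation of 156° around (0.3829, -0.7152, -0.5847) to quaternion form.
0.2079 + 0.3745i - 0.6996j - 0.5719k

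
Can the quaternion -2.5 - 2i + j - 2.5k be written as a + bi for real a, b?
No. The quaternion -2.5 - 2i + j - 2.5k has j-coefficient y = 1 and k-coefficient z = -2.5, not both zero, so it does not lie in the complex subalgebra spanned by 1 and i.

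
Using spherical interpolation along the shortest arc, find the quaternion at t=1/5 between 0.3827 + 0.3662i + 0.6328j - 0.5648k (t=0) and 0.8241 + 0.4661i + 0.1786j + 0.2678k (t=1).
0.5336 + 0.4314i + 0.5916j - 0.4232k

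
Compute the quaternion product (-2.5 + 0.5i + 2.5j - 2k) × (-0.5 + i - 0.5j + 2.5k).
7 + 2.5i - 3.25j - 8k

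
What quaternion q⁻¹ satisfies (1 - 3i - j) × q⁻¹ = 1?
0.0909 + 0.2727i + 0.0909j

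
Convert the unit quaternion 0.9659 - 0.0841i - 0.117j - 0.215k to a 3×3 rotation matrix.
[[0.8802, 0.435, -0.1899], [-0.3957, 0.8934, 0.2128], [0.2622, -0.1122, 0.9585]]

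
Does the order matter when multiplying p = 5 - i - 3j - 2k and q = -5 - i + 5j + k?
Yes: pq = -9 + 7i + 43j + 7k ≠ -9 - 7i + 37j + 23k = qp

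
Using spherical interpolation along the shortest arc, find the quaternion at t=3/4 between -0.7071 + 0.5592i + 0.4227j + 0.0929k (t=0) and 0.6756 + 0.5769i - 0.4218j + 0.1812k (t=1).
-0.8026 - 0.3088i + 0.495j - 0.1238k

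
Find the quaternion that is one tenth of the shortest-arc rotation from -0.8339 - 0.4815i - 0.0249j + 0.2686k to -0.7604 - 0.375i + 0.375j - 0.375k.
-0.8505 - 0.484i + 0.0188j + 0.2051k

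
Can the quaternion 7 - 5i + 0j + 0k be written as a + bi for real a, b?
Yes. The quaternion 7 - 5i has j- and k-coefficients y = z = 0, so it lies in the complex subalgebra spanned by 1 and i.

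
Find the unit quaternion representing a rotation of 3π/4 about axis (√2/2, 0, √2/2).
0.3827 + 0.6533i + 0.6533k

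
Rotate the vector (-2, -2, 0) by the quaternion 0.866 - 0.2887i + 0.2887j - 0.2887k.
(-2, 0, 2)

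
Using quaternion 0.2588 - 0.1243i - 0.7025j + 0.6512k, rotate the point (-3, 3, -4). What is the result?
(4.12, 2.23, -3.471)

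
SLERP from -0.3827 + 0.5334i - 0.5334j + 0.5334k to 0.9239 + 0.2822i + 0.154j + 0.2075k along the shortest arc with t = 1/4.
-0.6572 + 0.371i - 0.5224j + 0.3969k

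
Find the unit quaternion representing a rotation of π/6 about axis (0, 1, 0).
0.9659 + 0.2588j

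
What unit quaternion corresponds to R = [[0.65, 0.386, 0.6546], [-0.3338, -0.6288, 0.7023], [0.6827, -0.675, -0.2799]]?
-0.4305 + 0.7998i + 0.0163j + 0.418k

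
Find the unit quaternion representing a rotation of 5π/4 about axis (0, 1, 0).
-0.3827 + 0.9239j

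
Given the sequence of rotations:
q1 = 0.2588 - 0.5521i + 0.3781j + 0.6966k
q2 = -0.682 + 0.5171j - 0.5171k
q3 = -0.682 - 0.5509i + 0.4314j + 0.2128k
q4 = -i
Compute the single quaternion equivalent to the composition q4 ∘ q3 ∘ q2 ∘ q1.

q2 · q1 = -0.0118 + 0.9323i + 0.1615j - 0.3234k
q3 · q2 · q1 = 0.5208 - 0.8032i - 0.095j - 0.2731k
q4 · q3 · q2 · q1 = -0.8032 - 0.5208i - 0.2731j + 0.095k
-0.8032 - 0.5208i - 0.2731j + 0.095k


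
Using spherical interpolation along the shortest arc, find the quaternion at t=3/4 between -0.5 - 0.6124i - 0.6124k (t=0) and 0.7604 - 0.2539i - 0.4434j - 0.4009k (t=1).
0.5091 - 0.4645i - 0.407j - 0.5995k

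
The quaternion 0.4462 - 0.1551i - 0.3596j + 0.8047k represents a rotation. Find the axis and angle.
axis = (-0.1733, -0.4018, 0.8992), θ = 127°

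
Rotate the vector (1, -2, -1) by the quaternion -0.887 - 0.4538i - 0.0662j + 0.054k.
(0.605, -0.388, -2.342)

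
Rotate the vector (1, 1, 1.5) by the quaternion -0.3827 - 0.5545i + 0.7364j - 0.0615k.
(-1.699, -1.165, -0.084)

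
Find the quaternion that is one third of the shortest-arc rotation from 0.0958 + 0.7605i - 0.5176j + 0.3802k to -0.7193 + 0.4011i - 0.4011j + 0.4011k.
-0.2044 + 0.7042i - 0.528j + 0.4284k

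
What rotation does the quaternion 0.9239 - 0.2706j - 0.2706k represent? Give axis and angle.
axis = (0, -√2/2, -√2/2), θ = π/4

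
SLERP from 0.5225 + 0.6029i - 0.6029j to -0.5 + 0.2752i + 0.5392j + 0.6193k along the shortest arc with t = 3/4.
0.5765 - 0.0421i - 0.6338j - 0.514k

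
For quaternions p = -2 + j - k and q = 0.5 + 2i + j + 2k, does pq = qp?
No: pq = -i - 3.5j - 6.5k ≠ -7i + 0.5j - 2.5k = qp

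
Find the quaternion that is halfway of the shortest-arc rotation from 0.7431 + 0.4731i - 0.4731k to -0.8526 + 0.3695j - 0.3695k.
0.9342 + 0.277i - 0.2163j - 0.0607k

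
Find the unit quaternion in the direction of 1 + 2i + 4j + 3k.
0.1826 + 0.3651i + 0.7303j + 0.5477k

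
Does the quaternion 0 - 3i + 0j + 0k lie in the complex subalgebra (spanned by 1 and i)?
Yes. The quaternion -3i has j- and k-coefficients y = z = 0, so it lies in the complex subalgebra spanned by 1 and i.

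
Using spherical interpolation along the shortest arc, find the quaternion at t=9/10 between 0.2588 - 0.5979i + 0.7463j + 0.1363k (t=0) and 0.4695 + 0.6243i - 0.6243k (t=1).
-0.4118 - 0.67i + 0.097j + 0.61k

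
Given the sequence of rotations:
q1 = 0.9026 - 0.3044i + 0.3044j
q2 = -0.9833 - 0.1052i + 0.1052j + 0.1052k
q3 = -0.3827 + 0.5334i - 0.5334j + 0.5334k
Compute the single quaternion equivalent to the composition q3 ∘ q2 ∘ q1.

q2 · q1 = -0.9516 + 0.1723i - 0.2364j + 0.095k
q3 · q2 · q1 = 0.0955 - 0.4981i + 0.6393j - 0.5781k
0.0955 - 0.4981i + 0.6393j - 0.5781k


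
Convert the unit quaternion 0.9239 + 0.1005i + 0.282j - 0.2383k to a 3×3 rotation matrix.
[[0.7274, 0.497, 0.4732], [-0.3836, 0.8662, -0.3201], [-0.569, 0.0513, 0.8208]]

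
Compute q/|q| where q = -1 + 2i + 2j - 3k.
-0.2357 + 0.4714i + 0.4714j - 0.7071k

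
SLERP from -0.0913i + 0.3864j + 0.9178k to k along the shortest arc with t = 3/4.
-0.0234i + 0.0992j + 0.9948k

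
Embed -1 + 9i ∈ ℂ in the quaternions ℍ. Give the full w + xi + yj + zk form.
-1 + 9i + 0j + 0k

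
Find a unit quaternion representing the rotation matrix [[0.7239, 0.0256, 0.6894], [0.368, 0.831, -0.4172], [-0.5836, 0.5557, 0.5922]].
0.887 + 0.2742i + 0.3588j + 0.0965k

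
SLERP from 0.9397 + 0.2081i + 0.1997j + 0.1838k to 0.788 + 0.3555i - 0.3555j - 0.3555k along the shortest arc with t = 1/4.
0.9618 + 0.2635i + 0.0586j + 0.046k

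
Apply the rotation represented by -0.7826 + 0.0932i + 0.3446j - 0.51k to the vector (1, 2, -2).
(0.043, 2.199, -2.041)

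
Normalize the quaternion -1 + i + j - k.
-0.5 + 0.5i + 0.5j - 0.5k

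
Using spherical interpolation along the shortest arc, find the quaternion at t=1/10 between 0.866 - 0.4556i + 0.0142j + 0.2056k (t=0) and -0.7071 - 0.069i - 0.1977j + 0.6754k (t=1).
0.9005 - 0.4192i + 0.0378j + 0.1095k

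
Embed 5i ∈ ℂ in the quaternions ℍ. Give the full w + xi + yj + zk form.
0 + 5i + 0j + 0k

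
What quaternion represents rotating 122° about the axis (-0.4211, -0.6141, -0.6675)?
0.4848 - 0.3683i - 0.5371j - 0.5838k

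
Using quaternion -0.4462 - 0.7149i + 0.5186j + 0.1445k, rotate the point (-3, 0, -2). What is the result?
(0.078, 3.588, 0.352)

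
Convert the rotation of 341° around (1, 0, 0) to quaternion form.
-0.9863 + 0.165i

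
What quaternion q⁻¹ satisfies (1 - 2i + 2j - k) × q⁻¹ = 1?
0.1 + 0.2i - 0.2j + 0.1k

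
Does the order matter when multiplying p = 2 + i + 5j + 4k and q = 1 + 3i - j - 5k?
Yes: pq = 24 - 14i + 20j - 22k ≠ 24 + 28i - 14j + 10k = qp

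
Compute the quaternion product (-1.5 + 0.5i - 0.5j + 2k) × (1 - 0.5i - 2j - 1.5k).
0.75 + 6i + 2.25j + 3k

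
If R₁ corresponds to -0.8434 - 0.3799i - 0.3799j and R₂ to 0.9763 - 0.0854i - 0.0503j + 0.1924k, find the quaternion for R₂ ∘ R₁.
-0.875 - 0.2258i - 0.4016j - 0.1489k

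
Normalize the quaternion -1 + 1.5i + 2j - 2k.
-0.2981 + 0.4472i + 0.5963j - 0.5963k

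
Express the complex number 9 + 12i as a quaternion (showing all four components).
9 + 12i + 0j + 0k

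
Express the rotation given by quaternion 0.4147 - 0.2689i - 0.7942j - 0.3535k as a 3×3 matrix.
[[-0.5114, 0.7203, -0.4686], [0.1339, 0.6055, 0.7845], [0.8488, 0.3385, -0.4061]]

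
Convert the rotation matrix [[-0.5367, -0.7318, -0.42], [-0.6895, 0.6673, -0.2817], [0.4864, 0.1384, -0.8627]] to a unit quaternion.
-0.2588 - 0.4058i + 0.8756j - 0.0409k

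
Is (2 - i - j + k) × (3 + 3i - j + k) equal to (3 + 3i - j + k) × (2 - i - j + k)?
No: pq = 7 + 3i - j + 9k ≠ 7 + 3i - 9j + k = qp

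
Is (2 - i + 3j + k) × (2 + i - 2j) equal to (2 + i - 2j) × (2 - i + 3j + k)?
No: pq = 11 + 2i + 3j + k ≠ 11 - 2i + j + 3k = qp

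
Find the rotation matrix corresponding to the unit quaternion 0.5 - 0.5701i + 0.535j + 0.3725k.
[[0.15, -0.9825, 0.1103], [-0.2375, 0.0725, 0.9687], [-0.9597, -0.1715, -0.2225]]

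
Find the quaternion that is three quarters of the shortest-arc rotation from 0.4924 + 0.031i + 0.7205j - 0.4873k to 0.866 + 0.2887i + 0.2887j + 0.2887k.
0.8537 + 0.2449i + 0.4507j + 0.0901k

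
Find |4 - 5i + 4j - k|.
√58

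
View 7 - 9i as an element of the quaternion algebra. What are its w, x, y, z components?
7 - 9i + 0j + 0k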